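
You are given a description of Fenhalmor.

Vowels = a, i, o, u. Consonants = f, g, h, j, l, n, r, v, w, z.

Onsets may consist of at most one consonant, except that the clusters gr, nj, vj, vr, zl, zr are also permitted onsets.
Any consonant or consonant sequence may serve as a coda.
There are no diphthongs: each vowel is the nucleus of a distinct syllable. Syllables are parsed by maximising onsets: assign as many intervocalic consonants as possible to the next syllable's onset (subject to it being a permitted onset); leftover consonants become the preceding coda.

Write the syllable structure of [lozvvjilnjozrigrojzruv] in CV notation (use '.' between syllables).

CVCC.CCVC.CCV.CCV.CCVC.CCVC

The vowels are o, i, o, i, o, u — 6 nuclei, so 6 syllables.
Between /o/ (V1) and /i/ (V2): /zvvj/ splits as /zv/ + /vj/ (/vj/ is the longest suffix that is a licit onset).
Between /i/ (V2) and /o/ (V3): /lnj/ splits as /l/ + /nj/ (/nj/ is the longest suffix that is a licit onset).
Between /o/ (V3) and /i/ (V4): /zr/ — entire cluster is a permitted onset → onset /zr/, coda ∅.
Between /i/ (V4) and /o/ (V5): /gr/ — entire cluster is a permitted onset → onset /gr/, coda ∅.
Between /o/ (V5) and /u/ (V6): /jzr/; trying suffixes from longest down, /zr/ is the first permitted one, so coda /j/ | onset /zr/.
So the parse is lozv.vjil.njo.zri.groj.zruv.
Mapping each syllable to C/V: /lozv/ → CVCC, /vjil/ → CCVC, /njo/ → CCV, /zri/ → CCV, /groj/ → CCVC, /zruv/ → CCVC.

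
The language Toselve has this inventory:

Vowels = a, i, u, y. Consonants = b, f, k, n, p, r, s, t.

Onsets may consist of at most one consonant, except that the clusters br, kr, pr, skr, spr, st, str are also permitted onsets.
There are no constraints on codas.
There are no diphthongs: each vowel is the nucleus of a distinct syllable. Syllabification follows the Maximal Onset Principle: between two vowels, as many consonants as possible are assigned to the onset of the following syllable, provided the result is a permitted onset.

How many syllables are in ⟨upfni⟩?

2

The vowels are u, i — 2 nuclei, so 2 syllables.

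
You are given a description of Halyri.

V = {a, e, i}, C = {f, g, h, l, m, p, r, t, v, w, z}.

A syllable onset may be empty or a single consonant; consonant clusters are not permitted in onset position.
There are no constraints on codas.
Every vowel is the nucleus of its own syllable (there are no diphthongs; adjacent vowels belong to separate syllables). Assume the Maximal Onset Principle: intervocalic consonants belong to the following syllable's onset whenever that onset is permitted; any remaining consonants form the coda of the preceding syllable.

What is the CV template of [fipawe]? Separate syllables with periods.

Vowels present: i, a, e; each is a nucleus, giving 3 syllables.
V1 /i/ – V2 /a/: /p/ → onset of the next syllable (single consonants are always licit onsets).
V2 /a/ – V3 /e/: /w/ → onset of the next syllable (single consonants are always licit onsets).
Result: fi.pa.we.
Mapping each syllable to C/V: /fi/ → CV, /pa/ → CV, /we/ → CV.

CV.CV.CV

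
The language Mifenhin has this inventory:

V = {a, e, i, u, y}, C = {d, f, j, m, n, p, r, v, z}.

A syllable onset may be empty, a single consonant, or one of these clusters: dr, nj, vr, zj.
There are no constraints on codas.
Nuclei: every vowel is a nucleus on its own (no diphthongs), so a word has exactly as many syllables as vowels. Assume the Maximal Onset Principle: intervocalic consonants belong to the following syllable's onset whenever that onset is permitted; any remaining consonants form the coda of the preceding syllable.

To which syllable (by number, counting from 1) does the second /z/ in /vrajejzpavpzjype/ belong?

Nuclei (vowels): a, e, a, y, e → 5 syllables.
σ1/σ2 boundary: just /j/ — single C goes to the following onset.
σ2/σ3 boundary: /jzp/ splits as /jz/ + /p/ (/p/ is the longest suffix that is a licit onset).
σ3/σ4 boundary: cluster /vpzj/ — the longest permitted-onset suffix is /zj/; onset = /zj/, preceding coda = /vp/.
σ4/σ5 boundary: just /p/ — single C goes to the following onset.
Putting it together: vra.jejz.pavp.zjy.pe.
The second /z/ is in the onset of syllable 4 (/zjy/).

4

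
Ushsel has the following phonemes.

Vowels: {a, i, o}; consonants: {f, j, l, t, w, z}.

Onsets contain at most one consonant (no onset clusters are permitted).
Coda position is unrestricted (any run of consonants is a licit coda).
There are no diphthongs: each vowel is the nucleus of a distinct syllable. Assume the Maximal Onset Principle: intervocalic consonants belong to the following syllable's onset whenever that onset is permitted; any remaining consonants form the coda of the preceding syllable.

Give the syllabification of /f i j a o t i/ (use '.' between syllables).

The vowels are i, a, o, i — 4 nuclei, so 4 syllables.
σ1/σ2 boundary: /j/ → onset of the next syllable (single consonants are always licit onsets).
σ2/σ3 boundary: hiatus — the boundary sits between the two vowels.
σ3/σ4 boundary: just /t/ — single C goes to the following onset.

fi.ja.o.ti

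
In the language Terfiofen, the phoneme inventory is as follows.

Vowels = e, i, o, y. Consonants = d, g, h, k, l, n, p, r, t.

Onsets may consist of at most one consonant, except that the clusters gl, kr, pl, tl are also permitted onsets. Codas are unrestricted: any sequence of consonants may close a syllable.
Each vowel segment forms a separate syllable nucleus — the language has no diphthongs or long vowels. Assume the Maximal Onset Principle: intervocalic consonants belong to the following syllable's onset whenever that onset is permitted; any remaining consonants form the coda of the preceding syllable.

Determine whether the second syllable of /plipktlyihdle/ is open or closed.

The vowels are i, y, i, e — 4 nuclei, so 4 syllables.
/i…y/ gap (V1→V2): /pktl/ splits as /pk/ + /tl/ (/tl/ is the longest suffix that is a licit onset).
/y…i/ gap (V2→V3): no consonants, so the boundary falls immediately after /y/.
/i…e/ gap (V3→V4): cluster /hdl/ — the longest permitted-onset suffix is /l/; onset = /l/, preceding coda = /hd/.
Result: plipk.tly.ihd.le.
Syllable 2 is /tly/; it ends in its nucleus with no coda, so it is open.

open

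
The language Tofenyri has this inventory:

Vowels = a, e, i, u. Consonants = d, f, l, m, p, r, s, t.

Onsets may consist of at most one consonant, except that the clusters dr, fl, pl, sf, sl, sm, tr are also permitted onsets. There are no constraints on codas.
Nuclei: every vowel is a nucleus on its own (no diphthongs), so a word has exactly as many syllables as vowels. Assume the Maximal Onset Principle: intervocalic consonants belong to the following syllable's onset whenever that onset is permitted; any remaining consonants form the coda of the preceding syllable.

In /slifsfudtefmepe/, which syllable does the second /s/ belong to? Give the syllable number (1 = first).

Nuclei (vowels): i, u, e, e, e → 5 syllables.
V1 /i/ – V2 /u/: /fsf/; trying suffixes from longest down, /sf/ is the first permitted one, so coda /f/ | onset /sf/.
V2 /u/ – V3 /e/: cluster /dt/ — the longest permitted-onset suffix is /t/; onset = /t/, preceding coda = /d/.
V3 /e/ – V4 /e/: /fm/ splits as /f/ + /m/ (/m/ is the longest suffix that is a licit onset).
V4 /e/ – V5 /e/: just /p/ — single C goes to the following onset.
So the parse is slif.sfud.tef.me.pe.
The second /s/ is in the onset of syllable 2 (/sfud/).

2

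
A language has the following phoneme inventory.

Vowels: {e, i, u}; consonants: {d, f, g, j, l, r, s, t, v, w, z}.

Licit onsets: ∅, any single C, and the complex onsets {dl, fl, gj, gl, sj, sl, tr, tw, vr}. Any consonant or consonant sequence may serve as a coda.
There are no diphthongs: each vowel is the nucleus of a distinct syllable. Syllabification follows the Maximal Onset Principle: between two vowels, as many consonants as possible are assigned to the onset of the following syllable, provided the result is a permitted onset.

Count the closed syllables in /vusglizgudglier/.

The vowels are u, i, u, i, e — 5 nuclei, so 5 syllables.
V1 /u/ – V2 /i/: cluster /sgl/ — the longest permitted-onset suffix is /gl/; onset = /gl/, preceding coda = /s/.
V2 /i/ – V3 /u/: /zg/ — longest licit onset from the right is /g/, leaving /z/ as coda.
V3 /u/ – V4 /i/: cluster /dgl/ — the longest permitted-onset suffix is /gl/; onset = /gl/, preceding coda = /d/.
V4 /i/ – V5 /e/: hiatus — the boundary sits between the two vowels.
Result: vus.gliz.gud.gli.er.
Classifying each syllable: /vus/ (closed), /gliz/ (closed), /gud/ (closed), /gli/ (open), /er/ (closed).
Closed syllables: 4.

4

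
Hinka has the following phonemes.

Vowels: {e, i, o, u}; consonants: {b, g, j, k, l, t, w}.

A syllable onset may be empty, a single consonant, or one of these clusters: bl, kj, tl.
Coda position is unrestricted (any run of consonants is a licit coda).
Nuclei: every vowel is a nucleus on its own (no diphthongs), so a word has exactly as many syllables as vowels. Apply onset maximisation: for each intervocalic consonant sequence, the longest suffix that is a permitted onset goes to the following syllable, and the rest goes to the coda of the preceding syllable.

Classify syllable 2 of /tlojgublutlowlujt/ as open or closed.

The vowels are o, u, u, o, u — 5 nuclei, so 5 syllables.
σ1/σ2 boundary: /jg/ splits as /j/ + /g/ (/g/ is the longest suffix that is a licit onset).
σ2/σ3 boundary: /bl/ is a licit onset in full, so it all attaches to the next syllable.
σ3/σ4 boundary: /tl/ is a licit onset in full, so it all attaches to the next syllable.
σ4/σ5 boundary: /wl/ — longest licit onset from the right is /l/, leaving /w/ as coda.
Result: tloj.gu.blu.tlow.lujt.
Syllable 2 is /gu/; it ends in its nucleus with no coda, so it is open.

open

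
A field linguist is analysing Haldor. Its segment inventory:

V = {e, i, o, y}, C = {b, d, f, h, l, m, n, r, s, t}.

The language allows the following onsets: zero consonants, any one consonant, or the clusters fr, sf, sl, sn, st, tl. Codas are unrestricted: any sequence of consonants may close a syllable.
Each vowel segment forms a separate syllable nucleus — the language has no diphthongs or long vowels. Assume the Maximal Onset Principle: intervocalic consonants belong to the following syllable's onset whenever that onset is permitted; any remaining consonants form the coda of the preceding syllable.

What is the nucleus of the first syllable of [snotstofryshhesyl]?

The vowels are o, o, y, e, y — 5 nuclei, so 5 syllables.
The first nucleus (vowel 1 from the left) is /o/.

o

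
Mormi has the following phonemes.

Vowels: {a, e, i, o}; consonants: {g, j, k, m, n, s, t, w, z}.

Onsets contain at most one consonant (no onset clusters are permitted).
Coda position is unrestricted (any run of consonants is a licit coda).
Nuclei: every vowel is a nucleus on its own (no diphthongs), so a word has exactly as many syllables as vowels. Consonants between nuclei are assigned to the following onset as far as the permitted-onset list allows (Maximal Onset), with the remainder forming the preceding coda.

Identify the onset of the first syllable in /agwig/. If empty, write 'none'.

Nuclei (vowels): a, i → 2 syllables.
σ1/σ2 boundary: /gw/; trying suffixes from longest down, /w/ is the first permitted one, so coda /g/ | onset /w/.
So the parse is ag.wig.
Syllable 1 is /ag/: onset ∅, nucleus /a/, coda /g/.

none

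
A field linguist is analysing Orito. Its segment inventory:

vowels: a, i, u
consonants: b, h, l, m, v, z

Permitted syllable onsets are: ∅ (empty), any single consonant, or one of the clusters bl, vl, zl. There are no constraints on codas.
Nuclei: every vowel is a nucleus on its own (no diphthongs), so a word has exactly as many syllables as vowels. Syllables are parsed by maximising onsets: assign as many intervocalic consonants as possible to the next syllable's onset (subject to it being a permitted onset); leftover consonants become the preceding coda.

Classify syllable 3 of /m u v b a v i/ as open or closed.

Nuclei (vowels): u, a, i → 3 syllables.
σ1/σ2 boundary: cluster /vb/ — the longest permitted-onset suffix is /b/; onset = /b/, preceding coda = /v/.
σ2/σ3 boundary: just /v/ — single C goes to the following onset.
Putting it together: muv.ba.vi.
Syllable 3 is /vi/; it ends in its nucleus with no coda, so it is open.

open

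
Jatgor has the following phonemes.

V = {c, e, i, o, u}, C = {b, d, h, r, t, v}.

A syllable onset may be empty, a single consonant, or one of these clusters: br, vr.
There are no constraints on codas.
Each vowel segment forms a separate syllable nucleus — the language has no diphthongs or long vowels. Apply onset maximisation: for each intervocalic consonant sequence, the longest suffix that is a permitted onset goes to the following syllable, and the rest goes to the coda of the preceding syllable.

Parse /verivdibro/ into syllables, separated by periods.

ve.riv.di.bro

The vowels are e, i, i, o — 4 nuclei, so 4 syllables.
Between /e/ (V1) and /i/ (V2): /r/ is a single consonant, so it becomes the next onset.
Between /i/ (V2) and /i/ (V3): /vd/; trying suffixes from longest down, /d/ is the first permitted one, so coda /v/ | onset /d/.
Between /i/ (V3) and /o/ (V4): /br/ is a licit onset in full, so it all attaches to the next syllable.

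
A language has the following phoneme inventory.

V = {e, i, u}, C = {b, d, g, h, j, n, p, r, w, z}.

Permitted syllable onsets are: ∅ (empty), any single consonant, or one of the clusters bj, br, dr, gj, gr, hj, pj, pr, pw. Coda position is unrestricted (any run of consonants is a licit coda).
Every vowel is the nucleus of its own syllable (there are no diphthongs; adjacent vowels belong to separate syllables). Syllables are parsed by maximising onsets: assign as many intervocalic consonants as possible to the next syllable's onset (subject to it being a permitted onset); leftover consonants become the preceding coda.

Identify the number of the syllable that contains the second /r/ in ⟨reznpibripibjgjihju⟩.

3

The vowels are e, i, i, i, i, u — 6 nuclei, so 6 syllables.
V1 /e/ – V2 /i/: /znp/ splits as /zn/ + /p/ (/p/ is the longest suffix that is a licit onset).
V2 /i/ – V3 /i/: cluster /br/ — /br/ is itself a permitted onset, so the whole cluster goes right; preceding coda = ∅.
V3 /i/ – V4 /i/: just /p/ — single C goes to the following onset.
V4 /i/ – V5 /i/: /bjgj/ splits as /bj/ + /gj/ (/gj/ is the longest suffix that is a licit onset).
V5 /i/ – V6 /u/: cluster /hj/ — /hj/ is itself a permitted onset, so the whole cluster goes right; preceding coda = ∅.
Result: rezn.pi.bri.pibj.gji.hju.
The second /r/ is in the onset of syllable 3 (/bri/).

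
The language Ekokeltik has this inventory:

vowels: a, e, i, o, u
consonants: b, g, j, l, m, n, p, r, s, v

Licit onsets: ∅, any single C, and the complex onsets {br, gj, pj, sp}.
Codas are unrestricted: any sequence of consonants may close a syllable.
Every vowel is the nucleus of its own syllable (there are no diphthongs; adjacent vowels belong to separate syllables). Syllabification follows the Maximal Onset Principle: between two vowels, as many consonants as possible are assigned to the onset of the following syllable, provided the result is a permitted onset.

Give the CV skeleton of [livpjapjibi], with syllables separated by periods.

CVC.CCV.CCV.CV

The vowels are i, a, i, i — 4 nuclei, so 4 syllables.
σ1/σ2 boundary: /vpj/ — longest licit onset from the right is /pj/, leaving /v/ as coda.
σ2/σ3 boundary: /pj/ — entire cluster is a permitted onset → onset /pj/, coda ∅.
σ3/σ4 boundary: /b/ is a single consonant, so it becomes the next onset.
Putting it together: liv.pja.pji.bi.
Mapping each syllable to C/V: /liv/ → CVC, /pja/ → CCV, /pji/ → CCV, /bi/ → CV.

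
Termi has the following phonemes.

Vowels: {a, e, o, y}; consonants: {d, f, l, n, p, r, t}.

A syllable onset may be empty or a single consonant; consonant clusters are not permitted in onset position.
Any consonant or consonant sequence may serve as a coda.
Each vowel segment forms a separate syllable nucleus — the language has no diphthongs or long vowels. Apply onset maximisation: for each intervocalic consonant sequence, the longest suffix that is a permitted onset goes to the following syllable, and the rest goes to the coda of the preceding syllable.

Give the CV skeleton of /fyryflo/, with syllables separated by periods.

CV.CVC.CV

Nuclei (vowels): y, y, o → 3 syllables.
/y…y/ gap (V1→V2): /r/ → onset of the next syllable (single consonants are always licit onsets).
/y…o/ gap (V2→V3): /fl/ — longest licit onset from the right is /l/, leaving /f/ as coda.
Result: fy.ryf.lo.
Mapping each syllable to C/V: /fy/ → CV, /ryf/ → CVC, /lo/ → CV.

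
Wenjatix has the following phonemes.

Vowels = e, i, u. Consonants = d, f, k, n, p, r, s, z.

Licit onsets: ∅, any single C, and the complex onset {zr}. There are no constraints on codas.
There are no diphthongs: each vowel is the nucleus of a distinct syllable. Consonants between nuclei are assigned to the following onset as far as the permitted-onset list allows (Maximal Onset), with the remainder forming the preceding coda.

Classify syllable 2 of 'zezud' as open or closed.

Nuclei (vowels): e, u → 2 syllables.
σ1/σ2 boundary: /z/ → onset of the next syllable (single consonants are always licit onsets).
Putting it together: ze.zud.
Syllable 2 is /zud/ with coda /d/, so it is closed.

closed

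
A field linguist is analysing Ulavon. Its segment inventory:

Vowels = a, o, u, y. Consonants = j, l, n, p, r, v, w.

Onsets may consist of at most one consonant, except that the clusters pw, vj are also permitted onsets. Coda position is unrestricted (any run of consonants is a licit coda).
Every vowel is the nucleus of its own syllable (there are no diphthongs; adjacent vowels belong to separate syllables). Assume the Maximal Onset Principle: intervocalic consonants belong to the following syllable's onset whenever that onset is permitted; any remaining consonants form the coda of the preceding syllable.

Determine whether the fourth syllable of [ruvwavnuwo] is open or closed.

The vowels are u, a, u, o — 4 nuclei, so 4 syllables.
/u…a/ gap (V1→V2): cluster /vw/ — the longest permitted-onset suffix is /w/; onset = /w/, preceding coda = /v/.
/a…u/ gap (V2→V3): cluster /vn/ — the longest permitted-onset suffix is /n/; onset = /n/, preceding coda = /v/.
/u…o/ gap (V3→V4): just /w/ — single C goes to the following onset.
Putting it together: ruv.wav.nu.wo.
Syllable 4 is /wo/; it ends in its nucleus with no coda, so it is open.

open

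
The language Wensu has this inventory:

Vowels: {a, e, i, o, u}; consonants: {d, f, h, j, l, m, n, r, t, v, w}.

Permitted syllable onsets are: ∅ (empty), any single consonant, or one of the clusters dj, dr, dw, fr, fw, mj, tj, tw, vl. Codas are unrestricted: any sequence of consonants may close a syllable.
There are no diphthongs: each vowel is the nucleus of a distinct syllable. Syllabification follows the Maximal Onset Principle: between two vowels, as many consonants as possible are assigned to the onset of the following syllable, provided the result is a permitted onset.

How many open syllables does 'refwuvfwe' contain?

Vowels present: e, u, e; each is a nucleus, giving 3 syllables.
V1 /e/ – V2 /u/: cluster /fw/ — /fw/ is itself a permitted onset, so the whole cluster goes right; preceding coda = ∅.
V2 /u/ – V3 /e/: cluster /vfw/ — the longest permitted-onset suffix is /fw/; onset = /fw/, preceding coda = /v/.
Putting it together: re.fwuv.fwe.
Classifying each syllable: /re/ (open), /fwuv/ (closed), /fwe/ (open).
Open syllables: 2.

2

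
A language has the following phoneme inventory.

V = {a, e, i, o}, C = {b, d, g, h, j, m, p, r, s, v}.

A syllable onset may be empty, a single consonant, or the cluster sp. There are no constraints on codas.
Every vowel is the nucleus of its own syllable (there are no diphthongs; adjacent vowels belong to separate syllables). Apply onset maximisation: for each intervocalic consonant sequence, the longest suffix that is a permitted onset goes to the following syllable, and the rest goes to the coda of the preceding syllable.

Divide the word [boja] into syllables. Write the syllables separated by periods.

The vowels are o, a — 2 nuclei, so 2 syllables.
V1 /o/ – V2 /a/: just /j/ — single C goes to the following onset.

bo.ja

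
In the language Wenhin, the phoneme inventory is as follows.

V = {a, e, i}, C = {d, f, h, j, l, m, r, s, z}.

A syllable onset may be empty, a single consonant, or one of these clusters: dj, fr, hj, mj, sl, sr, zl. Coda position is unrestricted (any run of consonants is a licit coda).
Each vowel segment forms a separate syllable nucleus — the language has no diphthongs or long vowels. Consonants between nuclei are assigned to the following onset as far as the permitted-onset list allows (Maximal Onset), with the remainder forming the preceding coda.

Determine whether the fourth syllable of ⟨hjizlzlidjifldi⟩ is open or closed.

open

Nuclei (vowels): i, i, i, i → 4 syllables.
σ1/σ2 boundary: /zlzl/ splits as /zl/ + /zl/ (/zl/ is the longest suffix that is a licit onset).
σ2/σ3 boundary: /dj/ — entire cluster is a permitted onset → onset /dj/, coda ∅.
σ3/σ4 boundary: cluster /fld/ — the longest permitted-onset suffix is /d/; onset = /d/, preceding coda = /fl/.
Result: hjizl.zli.djifl.di.
Syllable 4 is /di/; it ends in its nucleus with no coda, so it is open.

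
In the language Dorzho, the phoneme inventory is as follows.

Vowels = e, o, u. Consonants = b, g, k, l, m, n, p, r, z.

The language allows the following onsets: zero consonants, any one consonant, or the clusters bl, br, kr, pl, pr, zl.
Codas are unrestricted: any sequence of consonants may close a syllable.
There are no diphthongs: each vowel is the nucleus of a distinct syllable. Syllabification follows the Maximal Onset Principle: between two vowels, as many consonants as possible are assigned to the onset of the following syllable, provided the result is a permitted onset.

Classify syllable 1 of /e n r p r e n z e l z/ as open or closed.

Vowels present: e, e, e; each is a nucleus, giving 3 syllables.
Between /e/ (V1) and /e/ (V2): cluster /nrpr/ — the longest permitted-onset suffix is /pr/; onset = /pr/, preceding coda = /nr/.
Between /e/ (V2) and /e/ (V3): /nz/ splits as /n/ + /z/ (/z/ is the longest suffix that is a licit onset).
Result: enr.pren.zelz.
Syllable 1 is /enr/ with coda /nr/, so it is closed.

closed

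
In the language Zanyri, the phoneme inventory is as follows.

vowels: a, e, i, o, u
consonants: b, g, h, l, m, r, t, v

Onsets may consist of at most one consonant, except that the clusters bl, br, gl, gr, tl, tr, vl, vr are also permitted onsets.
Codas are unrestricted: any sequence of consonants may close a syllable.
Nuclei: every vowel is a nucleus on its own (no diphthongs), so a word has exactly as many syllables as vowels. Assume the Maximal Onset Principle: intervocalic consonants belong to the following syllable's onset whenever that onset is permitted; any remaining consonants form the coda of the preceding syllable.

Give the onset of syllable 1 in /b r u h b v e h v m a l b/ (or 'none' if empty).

The vowels are u, e, a — 3 nuclei, so 3 syllables.
σ1/σ2 boundary: /hbv/; trying suffixes from longest down, /v/ is the first permitted one, so coda /hb/ | onset /v/.
σ2/σ3 boundary: /hvm/; trying suffixes from longest down, /m/ is the first permitted one, so coda /hv/ | onset /m/.
Syllabification: bruhb.vehv.malb.
Syllable 1 is /bruhb/: onset /br/, nucleus /u/, coda /hb/.

br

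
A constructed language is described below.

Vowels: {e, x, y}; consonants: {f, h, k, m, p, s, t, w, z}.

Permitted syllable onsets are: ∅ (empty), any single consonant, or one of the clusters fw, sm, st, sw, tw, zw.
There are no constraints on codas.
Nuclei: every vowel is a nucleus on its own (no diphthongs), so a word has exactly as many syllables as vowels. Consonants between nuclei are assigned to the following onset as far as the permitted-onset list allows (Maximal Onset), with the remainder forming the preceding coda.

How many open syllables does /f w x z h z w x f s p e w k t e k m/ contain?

0

The vowels are x, x, e, e — 4 nuclei, so 4 syllables.
/x…x/ gap (V1→V2): /zhzw/ splits as /zh/ + /zw/ (/zw/ is the longest suffix that is a licit onset).
/x…e/ gap (V2→V3): /fsp/ splits as /fs/ + /p/ (/p/ is the longest suffix that is a licit onset).
/e…e/ gap (V3→V4): cluster /wkt/ — the longest permitted-onset suffix is /t/; onset = /t/, preceding coda = /wk/.
So the parse is fwxzh.zwxfs.pewk.tekm.
Classifying each syllable: /fwxzh/ (closed), /zwxfs/ (closed), /pewk/ (closed), /tekm/ (closed).
Open syllables: 0.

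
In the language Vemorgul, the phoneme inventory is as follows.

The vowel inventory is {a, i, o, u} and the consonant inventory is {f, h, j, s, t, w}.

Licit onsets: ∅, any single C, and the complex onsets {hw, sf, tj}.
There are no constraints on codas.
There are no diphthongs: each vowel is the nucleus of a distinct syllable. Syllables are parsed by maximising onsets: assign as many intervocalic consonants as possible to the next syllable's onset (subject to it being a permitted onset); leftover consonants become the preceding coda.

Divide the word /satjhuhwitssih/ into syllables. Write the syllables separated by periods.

satj.hu.hwits.sih

Nuclei (vowels): a, u, i, i → 4 syllables.
σ1/σ2 boundary: /tjh/ — longest licit onset from the right is /h/, leaving /tj/ as coda.
σ2/σ3 boundary: /hw/ — entire cluster is a permitted onset → onset /hw/, coda ∅.
σ3/σ4 boundary: /tss/ — longest licit onset from the right is /s/, leaving /ts/ as coda.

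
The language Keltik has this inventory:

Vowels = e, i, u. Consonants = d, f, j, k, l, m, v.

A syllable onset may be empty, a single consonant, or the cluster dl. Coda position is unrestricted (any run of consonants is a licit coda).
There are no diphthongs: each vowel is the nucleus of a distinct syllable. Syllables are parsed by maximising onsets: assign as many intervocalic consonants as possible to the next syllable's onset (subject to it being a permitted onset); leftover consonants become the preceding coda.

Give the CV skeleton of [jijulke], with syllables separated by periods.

Vowels present: i, u, e; each is a nucleus, giving 3 syllables.
σ1/σ2 boundary: /j/ is a single consonant, so it becomes the next onset.
σ2/σ3 boundary: /lk/; trying suffixes from longest down, /k/ is the first permitted one, so coda /l/ | onset /k/.
So the parse is ji.jul.ke.
Mapping each syllable to C/V: /ji/ → CV, /jul/ → CVC, /ke/ → CV.

CV.CVC.CV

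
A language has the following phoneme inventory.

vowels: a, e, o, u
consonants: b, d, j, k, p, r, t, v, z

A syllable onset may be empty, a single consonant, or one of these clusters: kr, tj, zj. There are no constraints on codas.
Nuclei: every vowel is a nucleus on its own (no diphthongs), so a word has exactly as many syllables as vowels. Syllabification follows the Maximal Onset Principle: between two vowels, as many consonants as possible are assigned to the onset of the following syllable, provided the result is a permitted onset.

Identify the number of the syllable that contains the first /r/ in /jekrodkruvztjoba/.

2

Nuclei (vowels): e, o, u, o, a → 5 syllables.
/e…o/ gap (V1→V2): /kr/ — entire cluster is a permitted onset → onset /kr/, coda ∅.
/o…u/ gap (V2→V3): /dkr/ — longest licit onset from the right is /kr/, leaving /d/ as coda.
/u…o/ gap (V3→V4): /vztj/; trying suffixes from longest down, /tj/ is the first permitted one, so coda /vz/ | onset /tj/.
/o…a/ gap (V4→V5): /b/ is a single consonant, so it becomes the next onset.
Putting it together: je.krod.kruvz.tjo.ba.
The first /r/ is in the onset of syllable 2 (/krod/).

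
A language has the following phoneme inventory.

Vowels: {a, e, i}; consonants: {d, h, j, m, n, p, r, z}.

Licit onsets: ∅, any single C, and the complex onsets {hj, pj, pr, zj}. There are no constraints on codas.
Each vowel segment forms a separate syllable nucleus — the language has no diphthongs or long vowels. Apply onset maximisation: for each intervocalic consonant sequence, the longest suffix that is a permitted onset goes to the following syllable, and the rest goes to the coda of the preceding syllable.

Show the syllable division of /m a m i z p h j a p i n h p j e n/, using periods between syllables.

ma.mizp.hja.pinh.pjen

Nuclei (vowels): a, i, a, i, e → 5 syllables.
/a…i/ gap (V1→V2): just /m/ — single C goes to the following onset.
/i…a/ gap (V2→V3): /zphj/ — longest licit onset from the right is /hj/, leaving /zp/ as coda.
/a…i/ gap (V3→V4): /p/ → onset of the next syllable (single consonants are always licit onsets).
/i…e/ gap (V4→V5): cluster /nhpj/ — the longest permitted-onset suffix is /pj/; onset = /pj/, preceding coda = /nh/.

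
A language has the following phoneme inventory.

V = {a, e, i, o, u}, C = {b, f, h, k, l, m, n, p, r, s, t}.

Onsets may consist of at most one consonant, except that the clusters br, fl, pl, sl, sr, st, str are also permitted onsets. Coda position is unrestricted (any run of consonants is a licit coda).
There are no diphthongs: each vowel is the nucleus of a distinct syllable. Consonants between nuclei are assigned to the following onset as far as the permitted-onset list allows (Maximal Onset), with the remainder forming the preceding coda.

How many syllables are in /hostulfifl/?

Vowels present: o, u, i; each is a nucleus, giving 3 syllables.

3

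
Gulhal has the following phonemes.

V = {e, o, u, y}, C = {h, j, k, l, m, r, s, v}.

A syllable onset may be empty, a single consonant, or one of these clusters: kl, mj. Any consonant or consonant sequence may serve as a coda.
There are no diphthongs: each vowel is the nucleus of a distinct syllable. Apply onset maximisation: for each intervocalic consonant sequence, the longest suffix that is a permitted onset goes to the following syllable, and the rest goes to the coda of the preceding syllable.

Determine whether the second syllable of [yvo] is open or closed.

The vowels are y, o — 2 nuclei, so 2 syllables.
σ1/σ2 boundary: /v/ → onset of the next syllable (single consonants are always licit onsets).
Result: y.vo.
Syllable 2 is /vo/; it ends in its nucleus with no coda, so it is open.

open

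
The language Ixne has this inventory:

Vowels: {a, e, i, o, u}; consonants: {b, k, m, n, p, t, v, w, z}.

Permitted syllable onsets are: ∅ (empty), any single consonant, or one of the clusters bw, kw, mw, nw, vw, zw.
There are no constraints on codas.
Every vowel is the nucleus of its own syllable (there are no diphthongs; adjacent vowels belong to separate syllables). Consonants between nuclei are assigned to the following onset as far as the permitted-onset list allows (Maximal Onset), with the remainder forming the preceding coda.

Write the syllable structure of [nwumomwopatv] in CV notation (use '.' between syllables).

CCV.CV.CCV.CVCC

The vowels are u, o, o, a — 4 nuclei, so 4 syllables.
/u…o/ gap (V1→V2): just /m/ — single C goes to the following onset.
/o…o/ gap (V2→V3): /mw/ is a licit onset in full, so it all attaches to the next syllable.
/o…a/ gap (V3→V4): /p/ is a single consonant, so it becomes the next onset.
Putting it together: nwu.mo.mwo.patv.
Mapping each syllable to C/V: /nwu/ → CCV, /mo/ → CV, /mwo/ → CCV, /patv/ → CVCC.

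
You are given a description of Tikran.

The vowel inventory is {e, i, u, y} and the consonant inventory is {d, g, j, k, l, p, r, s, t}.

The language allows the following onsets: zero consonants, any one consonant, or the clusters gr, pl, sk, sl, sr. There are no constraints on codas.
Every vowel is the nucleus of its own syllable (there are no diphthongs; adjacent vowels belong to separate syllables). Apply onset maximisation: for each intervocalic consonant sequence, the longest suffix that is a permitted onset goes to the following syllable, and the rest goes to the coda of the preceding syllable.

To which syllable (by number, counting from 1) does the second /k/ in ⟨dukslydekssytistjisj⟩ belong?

The vowels are u, y, e, y, i, i — 6 nuclei, so 6 syllables.
Between /u/ (V1) and /y/ (V2): cluster /ksl/ — the longest permitted-onset suffix is /sl/; onset = /sl/, preceding coda = /k/.
Between /y/ (V2) and /e/ (V3): /d/ → onset of the next syllable (single consonants are always licit onsets).
Between /e/ (V3) and /y/ (V4): cluster /kss/ — the longest permitted-onset suffix is /s/; onset = /s/, preceding coda = /ks/.
Between /y/ (V4) and /i/ (V5): /t/ is a single consonant, so it becomes the next onset.
Between /i/ (V5) and /i/ (V6): /stj/; trying suffixes from longest down, /j/ is the first permitted one, so coda /st/ | onset /j/.
Result: duk.sly.deks.sy.tist.jisj.
The second /k/ is in the coda of syllable 3 (/deks/).

3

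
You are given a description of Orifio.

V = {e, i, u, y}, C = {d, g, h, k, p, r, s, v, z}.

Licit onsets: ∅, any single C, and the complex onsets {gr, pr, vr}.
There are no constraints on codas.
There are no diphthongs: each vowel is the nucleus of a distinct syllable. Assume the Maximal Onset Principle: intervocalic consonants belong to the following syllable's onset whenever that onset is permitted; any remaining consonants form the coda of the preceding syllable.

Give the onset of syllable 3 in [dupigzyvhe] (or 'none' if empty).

Vowels present: u, i, y, e; each is a nucleus, giving 4 syllables.
/u…i/ gap (V1→V2): /p/ is a single consonant, so it becomes the next onset.
/i…y/ gap (V2→V3): /gz/ — longest licit onset from the right is /z/, leaving /g/ as coda.
/y…e/ gap (V3→V4): /vh/ splits as /v/ + /h/ (/h/ is the longest suffix that is a licit onset).
Syllabification: du.pig.zyv.he.
Syllable 3 is /zyv/: onset /z/, nucleus /y/, coda /v/.

z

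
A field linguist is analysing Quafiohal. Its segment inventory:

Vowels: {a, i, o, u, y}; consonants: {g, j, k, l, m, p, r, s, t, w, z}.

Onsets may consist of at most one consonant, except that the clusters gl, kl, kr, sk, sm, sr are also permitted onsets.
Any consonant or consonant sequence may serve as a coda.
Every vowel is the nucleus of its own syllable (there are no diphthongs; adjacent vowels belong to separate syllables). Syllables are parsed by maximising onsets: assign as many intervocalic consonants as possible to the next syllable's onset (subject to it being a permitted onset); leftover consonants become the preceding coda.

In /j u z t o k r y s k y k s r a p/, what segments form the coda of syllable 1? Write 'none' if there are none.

z

The vowels are u, o, y, y, a — 5 nuclei, so 5 syllables.
V1 /u/ – V2 /o/: /zt/ — longest licit onset from the right is /t/, leaving /z/ as coda.
V2 /o/ – V3 /y/: cluster /kr/ — /kr/ is itself a permitted onset, so the whole cluster goes right; preceding coda = ∅.
V3 /y/ – V4 /y/: /sk/ — entire cluster is a permitted onset → onset /sk/, coda ∅.
V4 /y/ – V5 /a/: /ksr/; trying suffixes from longest down, /sr/ is the first permitted one, so coda /k/ | onset /sr/.
Putting it together: juz.to.kry.skyk.srap.
Syllable 1 is /juz/: onset /j/, nucleus /u/, coda /z/.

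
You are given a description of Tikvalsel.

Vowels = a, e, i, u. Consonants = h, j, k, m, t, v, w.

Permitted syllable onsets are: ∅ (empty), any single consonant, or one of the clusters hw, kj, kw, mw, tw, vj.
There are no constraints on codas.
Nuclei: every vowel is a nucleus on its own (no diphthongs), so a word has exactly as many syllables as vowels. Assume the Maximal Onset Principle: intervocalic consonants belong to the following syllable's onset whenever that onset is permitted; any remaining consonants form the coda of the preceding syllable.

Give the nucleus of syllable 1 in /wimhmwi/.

The vowels are i, i — 2 nuclei, so 2 syllables.
The first nucleus (vowel 1 from the left) is /i/.

i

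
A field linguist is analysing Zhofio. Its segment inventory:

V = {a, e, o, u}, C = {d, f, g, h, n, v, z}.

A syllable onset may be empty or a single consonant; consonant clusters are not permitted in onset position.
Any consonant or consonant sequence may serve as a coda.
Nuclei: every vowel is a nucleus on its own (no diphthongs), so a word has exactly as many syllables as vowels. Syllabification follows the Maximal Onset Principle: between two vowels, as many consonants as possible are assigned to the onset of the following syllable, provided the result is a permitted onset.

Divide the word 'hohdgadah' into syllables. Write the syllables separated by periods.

Nuclei (vowels): o, a, a → 3 syllables.
V1 /o/ – V2 /a/: /hdg/ splits as /hd/ + /g/ (/g/ is the longest suffix that is a licit onset).
V2 /a/ – V3 /a/: just /d/ — single C goes to the following onset.

hohd.ga.dah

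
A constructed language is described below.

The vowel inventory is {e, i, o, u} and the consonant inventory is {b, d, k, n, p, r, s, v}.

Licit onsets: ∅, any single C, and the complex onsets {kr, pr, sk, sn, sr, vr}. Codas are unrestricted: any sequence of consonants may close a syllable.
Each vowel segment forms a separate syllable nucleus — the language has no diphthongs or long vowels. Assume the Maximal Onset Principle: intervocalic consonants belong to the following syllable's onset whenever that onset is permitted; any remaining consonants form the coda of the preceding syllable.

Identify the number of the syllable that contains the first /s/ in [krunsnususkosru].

2

Nuclei (vowels): u, u, u, o, u → 5 syllables.
σ1/σ2 boundary: /nsn/ splits as /n/ + /sn/ (/sn/ is the longest suffix that is a licit onset).
σ2/σ3 boundary: just /s/ — single C goes to the following onset.
σ3/σ4 boundary: /sk/ — entire cluster is a permitted onset → onset /sk/, coda ∅.
σ4/σ5 boundary: /sr/ is a licit onset in full, so it all attaches to the next syllable.
Putting it together: krun.snu.su.sko.sru.
The first /s/ is in the onset of syllable 2 (/snu/).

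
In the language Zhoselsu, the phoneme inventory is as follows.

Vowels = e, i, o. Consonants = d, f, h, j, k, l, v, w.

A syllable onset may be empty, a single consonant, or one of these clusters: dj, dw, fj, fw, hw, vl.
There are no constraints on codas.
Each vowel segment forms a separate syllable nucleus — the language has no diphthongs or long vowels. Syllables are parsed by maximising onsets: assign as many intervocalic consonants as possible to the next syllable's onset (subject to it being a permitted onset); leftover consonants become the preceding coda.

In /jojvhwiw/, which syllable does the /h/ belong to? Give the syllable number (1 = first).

The vowels are o, i — 2 nuclei, so 2 syllables.
/o…i/ gap (V1→V2): /jvhw/ — longest licit onset from the right is /hw/, leaving /jv/ as coda.
Syllabification: jojv.hwiw.
The /h/ is in the onset of syllable 2 (/hwiw/).

2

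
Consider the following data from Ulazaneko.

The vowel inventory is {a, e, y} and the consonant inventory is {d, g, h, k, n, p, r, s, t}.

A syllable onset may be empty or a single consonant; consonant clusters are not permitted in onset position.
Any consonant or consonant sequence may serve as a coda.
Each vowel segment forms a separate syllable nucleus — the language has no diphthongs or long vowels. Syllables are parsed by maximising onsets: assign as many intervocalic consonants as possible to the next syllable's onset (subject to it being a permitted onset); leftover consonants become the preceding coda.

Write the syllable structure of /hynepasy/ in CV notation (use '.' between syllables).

The vowels are y, e, a, y — 4 nuclei, so 4 syllables.
V1 /y/ – V2 /e/: just /n/ — single C goes to the following onset.
V2 /e/ – V3 /a/: /p/ → onset of the next syllable (single consonants are always licit onsets).
V3 /a/ – V4 /y/: just /s/ — single C goes to the following onset.
Putting it together: hy.ne.pa.sy.
Mapping each syllable to C/V: /hy/ → CV, /ne/ → CV, /pa/ → CV, /sy/ → CV.

CV.CV.CV.CV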